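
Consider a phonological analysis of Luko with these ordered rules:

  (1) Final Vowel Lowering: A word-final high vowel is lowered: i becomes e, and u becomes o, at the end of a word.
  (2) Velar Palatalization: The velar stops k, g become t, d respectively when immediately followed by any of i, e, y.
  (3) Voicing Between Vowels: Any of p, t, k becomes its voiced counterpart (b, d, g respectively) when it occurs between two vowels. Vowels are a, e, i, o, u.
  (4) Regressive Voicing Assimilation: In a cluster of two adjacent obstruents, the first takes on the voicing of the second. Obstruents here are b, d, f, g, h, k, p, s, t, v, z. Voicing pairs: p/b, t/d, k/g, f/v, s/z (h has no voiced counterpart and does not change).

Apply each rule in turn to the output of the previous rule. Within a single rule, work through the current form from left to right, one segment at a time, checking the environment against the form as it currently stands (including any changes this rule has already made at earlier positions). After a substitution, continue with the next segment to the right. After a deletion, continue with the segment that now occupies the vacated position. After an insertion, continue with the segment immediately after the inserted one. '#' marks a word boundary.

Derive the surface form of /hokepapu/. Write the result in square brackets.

(1) Final Vowel Lowering: [hokepapu] → [hokepapo]
(2) Velar Palatalization: [hokepapo] → [hotepapo]
(3) Voicing Between Vowels: [hotepapo] → [hodebabo]
(4) Regressive Voicing Assimilation: no change — [hodebabo]

[hodebabo]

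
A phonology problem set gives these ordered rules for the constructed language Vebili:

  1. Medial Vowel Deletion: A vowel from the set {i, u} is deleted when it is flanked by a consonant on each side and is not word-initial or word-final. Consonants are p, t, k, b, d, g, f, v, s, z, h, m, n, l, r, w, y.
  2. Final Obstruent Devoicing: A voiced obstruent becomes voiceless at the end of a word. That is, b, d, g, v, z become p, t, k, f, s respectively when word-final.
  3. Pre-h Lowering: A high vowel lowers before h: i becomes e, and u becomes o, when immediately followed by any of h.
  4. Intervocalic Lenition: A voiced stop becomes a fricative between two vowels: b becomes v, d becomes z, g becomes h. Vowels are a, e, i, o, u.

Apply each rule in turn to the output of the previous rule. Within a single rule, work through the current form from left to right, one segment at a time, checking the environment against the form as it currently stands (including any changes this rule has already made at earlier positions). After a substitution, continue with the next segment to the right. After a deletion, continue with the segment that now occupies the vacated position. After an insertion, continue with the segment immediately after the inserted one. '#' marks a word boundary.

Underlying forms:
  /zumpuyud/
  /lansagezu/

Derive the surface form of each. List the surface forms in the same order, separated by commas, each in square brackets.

/zumpuyud/:
  1 Medial Vowel Deletion: [zumpuyud] → [zmpyd]
  2 Final Obstruent Devoicing: [zmpyd] → [zmpyt]
  3 Pre-h Lowering: no change — [zmpyt]
  4 Intervocalic Lenition: no change — [zmpyt]
/lansagezu/:
  1 Medial Vowel Deletion: no change — [lansagezu]
  2 Final Obstruent Devoicing: no change — [lansagezu]
  3 Pre-h Lowering: no change — [lansagezu]
  4 Intervocalic Lenition: [lansagezu] → [lansahezu]

[zmpyt], [lansahezu]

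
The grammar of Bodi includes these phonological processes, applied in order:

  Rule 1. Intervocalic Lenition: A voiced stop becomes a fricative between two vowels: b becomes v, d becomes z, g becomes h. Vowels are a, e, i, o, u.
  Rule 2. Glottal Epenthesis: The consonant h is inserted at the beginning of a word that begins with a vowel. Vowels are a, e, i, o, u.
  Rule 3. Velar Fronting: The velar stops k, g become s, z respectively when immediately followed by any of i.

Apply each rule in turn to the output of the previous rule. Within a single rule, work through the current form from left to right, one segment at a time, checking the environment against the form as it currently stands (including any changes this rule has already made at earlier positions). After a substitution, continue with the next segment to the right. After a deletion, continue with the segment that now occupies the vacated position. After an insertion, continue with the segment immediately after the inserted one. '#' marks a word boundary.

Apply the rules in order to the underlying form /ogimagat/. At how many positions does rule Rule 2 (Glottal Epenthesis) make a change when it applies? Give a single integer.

Rule 1 Intervocalic Lenition: [ogimagat] → [ohimahat]
Rule 2 Glottal Epenthesis: [ohimahat] → [hohimahat]
Rule 3 Velar Fronting: no change — [hohimahat]
Rule Rule 2 changed 1 position(s).

1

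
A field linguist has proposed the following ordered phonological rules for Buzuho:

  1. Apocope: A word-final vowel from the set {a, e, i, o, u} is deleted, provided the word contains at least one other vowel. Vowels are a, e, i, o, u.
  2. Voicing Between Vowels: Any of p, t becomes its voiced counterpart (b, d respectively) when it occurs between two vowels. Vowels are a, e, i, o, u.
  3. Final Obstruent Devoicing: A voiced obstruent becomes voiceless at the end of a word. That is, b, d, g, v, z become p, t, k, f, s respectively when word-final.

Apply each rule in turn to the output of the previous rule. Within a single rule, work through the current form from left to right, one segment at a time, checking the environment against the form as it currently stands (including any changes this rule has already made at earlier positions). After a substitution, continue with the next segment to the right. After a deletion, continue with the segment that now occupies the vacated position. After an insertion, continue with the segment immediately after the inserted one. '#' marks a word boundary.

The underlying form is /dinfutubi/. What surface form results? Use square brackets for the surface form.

[dinfudup]

1 Apocope: [dinfutubi] → [dinfutub]
2 Voicing Between Vowels: [dinfutub] → [dinfudub]
3 Final Obstruent Devoicing: [dinfudub] → [dinfudup]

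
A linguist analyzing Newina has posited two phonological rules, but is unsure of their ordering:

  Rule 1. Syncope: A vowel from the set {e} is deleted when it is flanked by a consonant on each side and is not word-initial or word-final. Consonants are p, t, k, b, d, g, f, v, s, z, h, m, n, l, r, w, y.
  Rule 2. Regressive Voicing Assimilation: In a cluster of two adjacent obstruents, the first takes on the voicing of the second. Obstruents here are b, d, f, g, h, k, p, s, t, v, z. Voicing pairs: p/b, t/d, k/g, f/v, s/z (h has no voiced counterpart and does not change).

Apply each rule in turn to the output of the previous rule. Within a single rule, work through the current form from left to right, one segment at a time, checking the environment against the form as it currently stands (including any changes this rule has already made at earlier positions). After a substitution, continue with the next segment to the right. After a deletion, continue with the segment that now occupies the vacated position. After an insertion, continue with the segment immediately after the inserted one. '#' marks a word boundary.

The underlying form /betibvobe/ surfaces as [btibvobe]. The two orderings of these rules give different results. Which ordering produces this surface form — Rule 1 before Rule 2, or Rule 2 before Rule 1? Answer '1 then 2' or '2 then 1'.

2 then 1

Order 1 then 2:
  1 Syncope: [betibvobe] → [btibvobe]
  2 Regressive Voicing Assimilation: [btibvobe] → [ptibvobe]
  result: [ptibvobe]
Order 2 then 1:
  2 Regressive Voicing Assimilation: no change — [betibvobe]
  1 Syncope: [betibvobe] → [btibvobe]
  result: [btibvobe]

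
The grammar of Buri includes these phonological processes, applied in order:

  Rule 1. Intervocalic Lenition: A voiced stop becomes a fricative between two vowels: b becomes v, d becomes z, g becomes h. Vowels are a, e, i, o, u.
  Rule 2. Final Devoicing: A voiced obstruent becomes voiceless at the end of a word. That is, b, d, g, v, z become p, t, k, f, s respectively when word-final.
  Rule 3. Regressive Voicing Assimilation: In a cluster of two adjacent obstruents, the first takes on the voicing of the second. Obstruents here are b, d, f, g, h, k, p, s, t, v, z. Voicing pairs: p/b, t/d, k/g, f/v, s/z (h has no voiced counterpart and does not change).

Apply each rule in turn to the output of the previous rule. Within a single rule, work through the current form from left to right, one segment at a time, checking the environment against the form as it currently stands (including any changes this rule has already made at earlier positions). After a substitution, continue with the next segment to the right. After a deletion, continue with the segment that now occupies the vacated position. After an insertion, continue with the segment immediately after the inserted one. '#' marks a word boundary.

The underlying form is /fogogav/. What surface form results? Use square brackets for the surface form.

[fohohaf]

Rule 1 Intervocalic Lenition: [fogogav] → [fohohav]
Rule 2 Final Devoicing: [fohohav] → [fohohaf]
Rule 3 Regressive Voicing Assimilation: no change — [fohohaf]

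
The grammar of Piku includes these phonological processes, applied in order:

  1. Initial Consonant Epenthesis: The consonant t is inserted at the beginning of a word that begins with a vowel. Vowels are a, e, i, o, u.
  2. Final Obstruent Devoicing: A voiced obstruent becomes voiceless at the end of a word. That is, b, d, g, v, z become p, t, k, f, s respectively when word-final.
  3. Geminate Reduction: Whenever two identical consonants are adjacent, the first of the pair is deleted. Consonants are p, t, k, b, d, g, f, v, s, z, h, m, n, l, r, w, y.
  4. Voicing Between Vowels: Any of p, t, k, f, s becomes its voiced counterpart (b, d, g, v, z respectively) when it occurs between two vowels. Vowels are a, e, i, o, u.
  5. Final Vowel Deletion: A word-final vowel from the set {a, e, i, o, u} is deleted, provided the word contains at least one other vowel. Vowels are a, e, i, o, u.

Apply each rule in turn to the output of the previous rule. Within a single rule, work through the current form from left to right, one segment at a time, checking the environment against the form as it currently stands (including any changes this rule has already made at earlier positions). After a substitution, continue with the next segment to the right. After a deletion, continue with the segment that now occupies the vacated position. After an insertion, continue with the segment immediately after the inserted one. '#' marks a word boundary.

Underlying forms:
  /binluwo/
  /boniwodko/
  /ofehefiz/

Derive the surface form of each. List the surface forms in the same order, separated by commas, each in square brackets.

[binluw], [boniwodk], [tovehevis]

/binluwo/:
  1 Initial Consonant Epenthesis: no change — [binluwo]
  2 Final Obstruent Devoicing: no change — [binluwo]
  3 Geminate Reduction: no change — [binluwo]
  4 Voicing Between Vowels: no change — [binluwo]
  5 Final Vowel Deletion: [binluwo] → [binluw]
/boniwodko/:
  1 Initial Consonant Epenthesis: no change — [boniwodko]
  2 Final Obstruent Devoicing: no change — [boniwodko]
  3 Geminate Reduction: no change — [boniwodko]
  4 Voicing Between Vowels: no change — [boniwodko]
  5 Final Vowel Deletion: [boniwodko] → [boniwodk]
/ofehefiz/:
  1 Initial Consonant Epenthesis: [ofehefiz] → [tofehefiz]
  2 Final Obstruent Devoicing: [tofehefiz] → [tofehefis]
  3 Geminate Reduction: no change — [tofehefis]
  4 Voicing Between Vowels: [tofehefis] → [tovehevis]
  5 Final Vowel Deletion: no change — [tovehevis]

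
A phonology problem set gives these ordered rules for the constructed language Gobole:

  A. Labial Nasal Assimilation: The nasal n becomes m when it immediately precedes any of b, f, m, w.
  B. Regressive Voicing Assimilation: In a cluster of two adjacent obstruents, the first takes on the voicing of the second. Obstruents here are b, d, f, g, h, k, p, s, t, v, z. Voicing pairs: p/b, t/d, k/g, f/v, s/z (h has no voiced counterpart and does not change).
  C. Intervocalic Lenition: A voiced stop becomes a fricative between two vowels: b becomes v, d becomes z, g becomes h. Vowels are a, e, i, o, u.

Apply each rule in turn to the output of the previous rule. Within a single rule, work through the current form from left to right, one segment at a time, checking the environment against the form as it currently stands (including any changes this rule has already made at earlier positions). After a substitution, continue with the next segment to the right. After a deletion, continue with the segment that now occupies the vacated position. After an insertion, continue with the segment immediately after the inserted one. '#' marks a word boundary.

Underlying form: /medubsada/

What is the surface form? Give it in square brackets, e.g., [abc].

[mezupsaza]

A Labial Nasal Assimilation: no change — [medubsada]
B Regressive Voicing Assimilation: [medubsada] → [medupsada]
C Intervocalic Lenition: [medupsada] → [mezupsaza]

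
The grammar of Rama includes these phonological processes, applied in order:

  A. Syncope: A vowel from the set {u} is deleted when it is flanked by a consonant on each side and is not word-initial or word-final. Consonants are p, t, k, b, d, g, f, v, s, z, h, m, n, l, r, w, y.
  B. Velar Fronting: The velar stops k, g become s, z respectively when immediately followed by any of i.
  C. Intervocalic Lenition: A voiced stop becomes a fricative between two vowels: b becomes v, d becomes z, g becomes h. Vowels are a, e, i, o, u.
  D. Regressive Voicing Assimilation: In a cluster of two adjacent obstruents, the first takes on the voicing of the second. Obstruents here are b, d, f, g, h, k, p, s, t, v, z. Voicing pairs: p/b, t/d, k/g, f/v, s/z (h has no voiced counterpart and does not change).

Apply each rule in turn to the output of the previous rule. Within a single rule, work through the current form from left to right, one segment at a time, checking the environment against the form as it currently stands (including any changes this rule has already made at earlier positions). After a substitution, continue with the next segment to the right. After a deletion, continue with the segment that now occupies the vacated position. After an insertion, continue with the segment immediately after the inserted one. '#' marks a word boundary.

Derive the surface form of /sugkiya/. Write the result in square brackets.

A Syncope: [sugkiya] → [sgkiya]
B Velar Fronting: [sgkiya] → [sgsiya]
C Intervocalic Lenition: no change — [sgsiya]
D Regressive Voicing Assimilation: [sgsiya] → [zksiya]

[zksiya]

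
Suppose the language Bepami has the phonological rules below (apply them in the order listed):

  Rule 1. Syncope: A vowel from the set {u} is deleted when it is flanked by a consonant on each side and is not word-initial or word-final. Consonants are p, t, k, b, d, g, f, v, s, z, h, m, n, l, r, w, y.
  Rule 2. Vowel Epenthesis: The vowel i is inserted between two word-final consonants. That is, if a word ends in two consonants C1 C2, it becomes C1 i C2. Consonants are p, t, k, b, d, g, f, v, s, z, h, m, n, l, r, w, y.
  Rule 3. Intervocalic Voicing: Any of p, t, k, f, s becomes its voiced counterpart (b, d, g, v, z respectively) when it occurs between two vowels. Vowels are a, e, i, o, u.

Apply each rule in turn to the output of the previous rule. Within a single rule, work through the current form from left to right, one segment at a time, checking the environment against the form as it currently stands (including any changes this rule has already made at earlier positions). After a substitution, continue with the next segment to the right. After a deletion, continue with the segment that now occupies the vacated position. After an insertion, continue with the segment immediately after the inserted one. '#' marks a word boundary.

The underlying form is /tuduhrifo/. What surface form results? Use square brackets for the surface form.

Rule 1 Syncope: [tuduhrifo] → [tdhrifo]
Rule 2 Vowel Epenthesis: no change — [tdhrifo]
Rule 3 Intervocalic Voicing: [tdhrifo] → [tdhrivo]

[tdhrivo]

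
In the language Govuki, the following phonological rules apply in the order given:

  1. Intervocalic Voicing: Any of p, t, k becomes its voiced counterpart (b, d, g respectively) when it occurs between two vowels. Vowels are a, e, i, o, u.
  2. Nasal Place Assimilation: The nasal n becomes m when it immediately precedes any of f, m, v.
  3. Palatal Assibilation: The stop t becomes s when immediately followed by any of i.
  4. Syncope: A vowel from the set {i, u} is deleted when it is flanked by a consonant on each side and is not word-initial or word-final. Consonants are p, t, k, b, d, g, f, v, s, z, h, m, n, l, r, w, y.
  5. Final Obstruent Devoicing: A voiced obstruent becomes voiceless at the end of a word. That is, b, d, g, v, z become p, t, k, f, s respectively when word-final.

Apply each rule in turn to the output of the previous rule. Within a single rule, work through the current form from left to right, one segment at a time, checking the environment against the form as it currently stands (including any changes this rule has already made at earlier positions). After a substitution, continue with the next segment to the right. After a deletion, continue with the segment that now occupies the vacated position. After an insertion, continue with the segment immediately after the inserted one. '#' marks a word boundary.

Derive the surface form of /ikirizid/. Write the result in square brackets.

1 Intervocalic Voicing: [ikirizid] → [igirizid]
2 Nasal Place Assimilation: no change — [igirizid]
3 Palatal Assibilation: no change — [igirizid]
4 Syncope: [igirizid] → [igrzd]
5 Final Obstruent Devoicing: [igrzd] → [igrzt]

[igrzt]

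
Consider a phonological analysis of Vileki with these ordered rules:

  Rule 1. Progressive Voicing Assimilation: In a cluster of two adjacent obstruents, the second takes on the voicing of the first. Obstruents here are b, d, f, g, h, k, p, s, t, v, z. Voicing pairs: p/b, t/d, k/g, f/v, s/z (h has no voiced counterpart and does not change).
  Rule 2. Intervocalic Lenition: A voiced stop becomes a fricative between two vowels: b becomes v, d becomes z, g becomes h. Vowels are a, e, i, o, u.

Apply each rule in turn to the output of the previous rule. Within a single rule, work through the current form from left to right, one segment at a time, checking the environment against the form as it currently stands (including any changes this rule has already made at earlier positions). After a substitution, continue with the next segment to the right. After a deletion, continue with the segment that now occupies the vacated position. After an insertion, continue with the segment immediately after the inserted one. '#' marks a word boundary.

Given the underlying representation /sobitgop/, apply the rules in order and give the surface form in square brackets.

[sovitkop]

Rule 1 Progressive Voicing Assimilation: [sobitgop] → [sobitkop]
Rule 2 Intervocalic Lenition: [sobitkop] → [sovitkop]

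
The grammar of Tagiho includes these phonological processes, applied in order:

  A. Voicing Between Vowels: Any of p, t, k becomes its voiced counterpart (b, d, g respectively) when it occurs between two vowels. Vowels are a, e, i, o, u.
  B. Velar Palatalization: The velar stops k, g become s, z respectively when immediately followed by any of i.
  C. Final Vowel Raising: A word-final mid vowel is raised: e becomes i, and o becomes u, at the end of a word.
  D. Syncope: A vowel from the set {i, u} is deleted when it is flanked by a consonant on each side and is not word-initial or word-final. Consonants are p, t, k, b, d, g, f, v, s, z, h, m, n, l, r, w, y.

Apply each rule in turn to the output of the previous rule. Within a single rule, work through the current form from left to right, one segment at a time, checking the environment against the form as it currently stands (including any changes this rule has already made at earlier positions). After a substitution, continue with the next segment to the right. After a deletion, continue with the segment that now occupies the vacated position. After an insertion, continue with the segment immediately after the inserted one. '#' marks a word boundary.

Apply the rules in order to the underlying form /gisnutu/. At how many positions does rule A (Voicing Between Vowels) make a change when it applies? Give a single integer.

A Voicing Between Vowels: [gisnutu] → [gisnudu]
B Velar Palatalization: [gisnudu] → [zisnudu]
C Final Vowel Raising: no change — [zisnudu]
D Syncope: [zisnudu] → [zsndu]
Rule A changed 1 position(s).

1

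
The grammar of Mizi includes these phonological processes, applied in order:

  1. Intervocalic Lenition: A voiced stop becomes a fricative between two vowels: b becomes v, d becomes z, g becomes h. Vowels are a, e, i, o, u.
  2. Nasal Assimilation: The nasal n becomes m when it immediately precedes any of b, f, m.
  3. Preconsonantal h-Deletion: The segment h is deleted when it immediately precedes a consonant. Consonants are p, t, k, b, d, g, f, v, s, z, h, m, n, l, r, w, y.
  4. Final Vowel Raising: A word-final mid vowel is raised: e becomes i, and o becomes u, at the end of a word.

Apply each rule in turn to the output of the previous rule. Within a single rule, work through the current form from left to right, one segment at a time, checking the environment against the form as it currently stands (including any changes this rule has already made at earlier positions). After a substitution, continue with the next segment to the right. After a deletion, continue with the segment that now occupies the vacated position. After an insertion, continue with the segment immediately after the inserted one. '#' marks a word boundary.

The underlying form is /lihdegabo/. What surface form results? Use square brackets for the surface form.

[lidehavu]

1 Intervocalic Lenition: [lihdegabo] → [lihdehavo]
2 Nasal Assimilation: no change — [lihdehavo]
3 Preconsonantal h-Deletion: [lihdehavo] → [lidehavo]
4 Final Vowel Raising: [lidehavo] → [lidehavu]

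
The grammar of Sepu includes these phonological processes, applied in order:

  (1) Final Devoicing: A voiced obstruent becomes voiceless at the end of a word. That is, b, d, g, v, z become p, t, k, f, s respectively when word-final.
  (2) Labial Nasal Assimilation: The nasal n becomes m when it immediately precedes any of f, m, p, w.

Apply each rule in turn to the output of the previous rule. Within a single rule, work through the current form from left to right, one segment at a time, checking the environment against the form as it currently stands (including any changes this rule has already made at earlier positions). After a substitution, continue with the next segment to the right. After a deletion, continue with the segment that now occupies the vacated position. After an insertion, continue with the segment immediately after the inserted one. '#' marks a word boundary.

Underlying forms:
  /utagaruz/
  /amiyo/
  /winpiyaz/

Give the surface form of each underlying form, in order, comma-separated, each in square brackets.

/utagaruz/:
  (1) Final Devoicing: [utagaruz] → [utagarus]
  (2) Labial Nasal Assimilation: no change — [utagarus]
/amiyo/:
  (1) Final Devoicing: no change — [amiyo]
  (2) Labial Nasal Assimilation: no change — [amiyo]
/winpiyaz/:
  (1) Final Devoicing: [winpiyaz] → [winpiyas]
  (2) Labial Nasal Assimilation: [winpiyas] → [wimpiyas]

[utagarus], [amiyo], [wimpiyas]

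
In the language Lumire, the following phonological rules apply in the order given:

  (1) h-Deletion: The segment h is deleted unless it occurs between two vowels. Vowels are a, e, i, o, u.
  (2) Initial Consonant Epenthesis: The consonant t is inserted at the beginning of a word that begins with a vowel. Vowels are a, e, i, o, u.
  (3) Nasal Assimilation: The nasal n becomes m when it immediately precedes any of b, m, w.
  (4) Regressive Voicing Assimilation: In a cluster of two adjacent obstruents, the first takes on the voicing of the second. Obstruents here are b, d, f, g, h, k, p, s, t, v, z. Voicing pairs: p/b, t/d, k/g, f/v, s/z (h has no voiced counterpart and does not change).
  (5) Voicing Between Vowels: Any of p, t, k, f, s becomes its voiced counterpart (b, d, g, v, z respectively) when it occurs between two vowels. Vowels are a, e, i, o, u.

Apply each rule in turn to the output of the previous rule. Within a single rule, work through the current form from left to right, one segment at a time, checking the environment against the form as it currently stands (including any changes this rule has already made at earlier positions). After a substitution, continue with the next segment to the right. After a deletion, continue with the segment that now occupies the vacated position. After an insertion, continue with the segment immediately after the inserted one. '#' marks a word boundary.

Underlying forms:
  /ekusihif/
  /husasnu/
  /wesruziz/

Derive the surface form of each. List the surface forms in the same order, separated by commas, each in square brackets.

/ekusihif/:
  (1) h-Deletion: no change — [ekusihif]
  (2) Initial Consonant Epenthesis: [ekusihif] → [tekusihif]
  (3) Nasal Assimilation: no change — [tekusihif]
  (4) Regressive Voicing Assimilation: no change — [tekusihif]
  (5) Voicing Between Vowels: [tekusihif] → [teguzihif]
/husasnu/:
  (1) h-Deletion: [husasnu] → [usasnu]
  (2) Initial Consonant Epenthesis: [usasnu] → [tusasnu]
  (3) Nasal Assimilation: no change — [tusasnu]
  (4) Regressive Voicing Assimilation: no change — [tusasnu]
  (5) Voicing Between Vowels: [tusasnu] → [tuzasnu]
/wesruziz/:
  (1) h-Deletion: no change — [wesruziz]
  (2) Initial Consonant Epenthesis: no change — [wesruziz]
  (3) Nasal Assimilation: no change — [wesruziz]
  (4) Regressive Voicing Assimilation: no change — [wesruziz]
  (5) Voicing Between Vowels: no change — [wesruziz]

[teguzihif], [tuzasnu], [wesruziz]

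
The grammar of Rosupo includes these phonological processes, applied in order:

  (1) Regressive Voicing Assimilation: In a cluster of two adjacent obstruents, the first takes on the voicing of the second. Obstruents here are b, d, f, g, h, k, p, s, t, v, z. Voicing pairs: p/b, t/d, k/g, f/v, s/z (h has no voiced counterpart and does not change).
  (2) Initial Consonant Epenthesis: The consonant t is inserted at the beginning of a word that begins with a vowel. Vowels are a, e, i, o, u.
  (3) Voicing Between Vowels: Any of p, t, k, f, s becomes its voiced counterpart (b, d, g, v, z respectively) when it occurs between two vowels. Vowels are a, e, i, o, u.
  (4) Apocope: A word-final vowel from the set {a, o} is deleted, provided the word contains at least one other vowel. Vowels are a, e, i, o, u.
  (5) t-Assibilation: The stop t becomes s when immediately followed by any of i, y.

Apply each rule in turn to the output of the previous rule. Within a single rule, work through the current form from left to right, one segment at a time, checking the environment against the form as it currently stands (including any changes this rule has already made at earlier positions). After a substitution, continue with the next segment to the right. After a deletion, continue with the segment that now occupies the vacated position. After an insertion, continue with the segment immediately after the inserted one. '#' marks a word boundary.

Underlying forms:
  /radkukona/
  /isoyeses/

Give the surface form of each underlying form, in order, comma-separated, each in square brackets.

[ratkugon], [sizoyezes]

/radkukona/:
  (1) Regressive Voicing Assimilation: [radkukona] → [ratkukona]
  (2) Initial Consonant Epenthesis: no change — [ratkukona]
  (3) Voicing Between Vowels: [ratkukona] → [ratkugona]
  (4) Apocope: [ratkugona] → [ratkugon]
  (5) t-Assibilation: no change — [ratkugon]
/isoyeses/:
  (1) Regressive Voicing Assimilation: no change — [isoyeses]
  (2) Initial Consonant Epenthesis: [isoyeses] → [tisoyeses]
  (3) Voicing Between Vowels: [tisoyeses] → [tizoyezes]
  (4) Apocope: no change — [tizoyezes]
  (5) t-Assibilation: [tizoyezes] → [sizoyezes]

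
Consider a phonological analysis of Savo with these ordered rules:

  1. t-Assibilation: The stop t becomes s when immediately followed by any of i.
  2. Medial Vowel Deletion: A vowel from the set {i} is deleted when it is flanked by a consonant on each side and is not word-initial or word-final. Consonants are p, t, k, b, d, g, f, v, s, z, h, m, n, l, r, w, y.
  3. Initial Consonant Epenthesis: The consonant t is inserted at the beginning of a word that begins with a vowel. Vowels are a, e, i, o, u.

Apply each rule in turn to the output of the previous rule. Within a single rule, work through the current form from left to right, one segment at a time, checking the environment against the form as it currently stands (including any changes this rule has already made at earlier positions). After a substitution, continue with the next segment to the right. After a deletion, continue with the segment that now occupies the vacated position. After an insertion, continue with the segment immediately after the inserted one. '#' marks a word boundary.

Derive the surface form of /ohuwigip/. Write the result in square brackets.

1 t-Assibilation: no change — [ohuwigip]
2 Medial Vowel Deletion: [ohuwigip] → [ohuwgp]
3 Initial Consonant Epenthesis: [ohuwgp] → [tohuwgp]

[tohuwgp]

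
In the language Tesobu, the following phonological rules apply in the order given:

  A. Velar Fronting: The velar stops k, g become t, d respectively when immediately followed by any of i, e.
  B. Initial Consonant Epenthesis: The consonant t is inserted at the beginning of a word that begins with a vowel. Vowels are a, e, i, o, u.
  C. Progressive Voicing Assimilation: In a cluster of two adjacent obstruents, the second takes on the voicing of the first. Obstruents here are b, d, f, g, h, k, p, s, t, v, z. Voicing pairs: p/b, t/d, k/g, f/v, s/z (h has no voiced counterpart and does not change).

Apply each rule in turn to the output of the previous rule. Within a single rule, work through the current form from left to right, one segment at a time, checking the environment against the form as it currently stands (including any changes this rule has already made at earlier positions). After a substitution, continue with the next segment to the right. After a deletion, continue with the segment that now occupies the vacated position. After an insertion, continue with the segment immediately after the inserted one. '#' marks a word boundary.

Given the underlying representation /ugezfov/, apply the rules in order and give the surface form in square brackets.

[tudezvov]

A Velar Fronting: [ugezfov] → [udezfov]
B Initial Consonant Epenthesis: [udezfov] → [tudezfov]
C Progressive Voicing Assimilation: [tudezfov] → [tudezvov]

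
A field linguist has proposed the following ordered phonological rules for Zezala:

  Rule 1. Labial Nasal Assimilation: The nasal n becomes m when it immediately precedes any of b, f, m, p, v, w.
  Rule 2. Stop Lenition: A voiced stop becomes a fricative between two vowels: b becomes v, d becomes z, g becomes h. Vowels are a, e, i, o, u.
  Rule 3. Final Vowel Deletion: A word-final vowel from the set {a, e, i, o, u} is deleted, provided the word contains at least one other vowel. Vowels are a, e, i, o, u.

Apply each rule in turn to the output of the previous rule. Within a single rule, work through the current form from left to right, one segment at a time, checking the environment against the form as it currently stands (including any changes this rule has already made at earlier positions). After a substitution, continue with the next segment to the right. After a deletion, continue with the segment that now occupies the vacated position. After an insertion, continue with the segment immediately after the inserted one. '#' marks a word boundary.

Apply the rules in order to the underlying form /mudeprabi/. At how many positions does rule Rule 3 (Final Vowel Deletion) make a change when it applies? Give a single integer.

Rule 1 Labial Nasal Assimilation: no change — [mudeprabi]
Rule 2 Stop Lenition: [mudeprabi] → [muzepravi]
Rule 3 Final Vowel Deletion: [muzepravi] → [muzeprav]
Rule Rule 3 changed 1 position(s).

1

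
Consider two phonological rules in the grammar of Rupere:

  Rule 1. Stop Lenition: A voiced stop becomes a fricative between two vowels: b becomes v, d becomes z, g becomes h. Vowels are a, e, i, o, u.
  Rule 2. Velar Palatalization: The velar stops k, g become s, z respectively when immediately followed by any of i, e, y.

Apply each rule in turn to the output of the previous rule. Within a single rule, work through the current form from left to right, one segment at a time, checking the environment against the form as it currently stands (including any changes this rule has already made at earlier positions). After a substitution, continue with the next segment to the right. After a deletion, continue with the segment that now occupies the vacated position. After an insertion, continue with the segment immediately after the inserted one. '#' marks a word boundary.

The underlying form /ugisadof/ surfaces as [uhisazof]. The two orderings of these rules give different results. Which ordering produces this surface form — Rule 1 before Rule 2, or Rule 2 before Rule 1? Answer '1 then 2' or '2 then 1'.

Order 1 then 2:
  1 Stop Lenition: [ugisadof] → [uhisazof]
  2 Velar Palatalization: no change — [uhisazof]
  result: [uhisazof]
Order 2 then 1:
  2 Velar Palatalization: [ugisadof] → [uzisadof]
  1 Stop Lenition: [uzisadof] → [uzisazof]
  result: [uzisazof]

1 then 2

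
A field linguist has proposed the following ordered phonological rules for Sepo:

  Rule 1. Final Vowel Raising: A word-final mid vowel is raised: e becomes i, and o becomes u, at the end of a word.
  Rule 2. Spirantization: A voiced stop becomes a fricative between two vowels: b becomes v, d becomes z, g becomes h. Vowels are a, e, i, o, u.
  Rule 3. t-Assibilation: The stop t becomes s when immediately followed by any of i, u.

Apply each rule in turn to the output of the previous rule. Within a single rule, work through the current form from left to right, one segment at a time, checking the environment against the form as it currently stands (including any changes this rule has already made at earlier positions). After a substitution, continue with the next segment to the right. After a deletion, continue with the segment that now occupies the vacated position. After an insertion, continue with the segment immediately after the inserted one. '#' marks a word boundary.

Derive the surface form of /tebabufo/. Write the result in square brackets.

Rule 1 Final Vowel Raising: [tebabufo] → [tebabufu]
Rule 2 Spirantization: [tebabufu] → [tevavufu]
Rule 3 t-Assibilation: no change — [tevavufu]

[tevavufu]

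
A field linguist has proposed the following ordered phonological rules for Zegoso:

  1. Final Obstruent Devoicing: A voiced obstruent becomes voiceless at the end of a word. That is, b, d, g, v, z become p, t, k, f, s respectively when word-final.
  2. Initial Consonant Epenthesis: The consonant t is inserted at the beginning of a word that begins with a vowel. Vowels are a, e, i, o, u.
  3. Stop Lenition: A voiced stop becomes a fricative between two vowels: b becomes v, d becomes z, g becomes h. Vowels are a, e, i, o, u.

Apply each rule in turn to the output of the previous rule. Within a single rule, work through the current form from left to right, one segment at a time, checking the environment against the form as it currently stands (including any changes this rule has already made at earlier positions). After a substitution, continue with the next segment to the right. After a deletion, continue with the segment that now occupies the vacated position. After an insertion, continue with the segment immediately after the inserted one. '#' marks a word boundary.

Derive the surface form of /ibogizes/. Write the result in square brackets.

[tivohizes]

1 Final Obstruent Devoicing: no change — [ibogizes]
2 Initial Consonant Epenthesis: [ibogizes] → [tibogizes]
3 Stop Lenition: [tibogizes] → [tivohizes]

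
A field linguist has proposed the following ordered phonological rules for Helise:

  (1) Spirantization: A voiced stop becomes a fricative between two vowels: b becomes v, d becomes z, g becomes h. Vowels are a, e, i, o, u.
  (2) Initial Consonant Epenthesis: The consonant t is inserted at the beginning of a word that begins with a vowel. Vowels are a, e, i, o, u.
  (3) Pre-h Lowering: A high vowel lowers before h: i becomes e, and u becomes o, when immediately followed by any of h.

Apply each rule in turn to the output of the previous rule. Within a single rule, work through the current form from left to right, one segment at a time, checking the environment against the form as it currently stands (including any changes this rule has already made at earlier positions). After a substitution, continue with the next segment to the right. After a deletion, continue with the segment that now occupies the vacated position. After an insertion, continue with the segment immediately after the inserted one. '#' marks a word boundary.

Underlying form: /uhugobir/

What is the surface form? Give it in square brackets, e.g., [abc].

(1) Spirantization: [uhugobir] → [uhuhovir]
(2) Initial Consonant Epenthesis: [uhuhovir] → [tuhuhovir]
(3) Pre-h Lowering: [tuhuhovir] → [tohohovir]

[tohohovir]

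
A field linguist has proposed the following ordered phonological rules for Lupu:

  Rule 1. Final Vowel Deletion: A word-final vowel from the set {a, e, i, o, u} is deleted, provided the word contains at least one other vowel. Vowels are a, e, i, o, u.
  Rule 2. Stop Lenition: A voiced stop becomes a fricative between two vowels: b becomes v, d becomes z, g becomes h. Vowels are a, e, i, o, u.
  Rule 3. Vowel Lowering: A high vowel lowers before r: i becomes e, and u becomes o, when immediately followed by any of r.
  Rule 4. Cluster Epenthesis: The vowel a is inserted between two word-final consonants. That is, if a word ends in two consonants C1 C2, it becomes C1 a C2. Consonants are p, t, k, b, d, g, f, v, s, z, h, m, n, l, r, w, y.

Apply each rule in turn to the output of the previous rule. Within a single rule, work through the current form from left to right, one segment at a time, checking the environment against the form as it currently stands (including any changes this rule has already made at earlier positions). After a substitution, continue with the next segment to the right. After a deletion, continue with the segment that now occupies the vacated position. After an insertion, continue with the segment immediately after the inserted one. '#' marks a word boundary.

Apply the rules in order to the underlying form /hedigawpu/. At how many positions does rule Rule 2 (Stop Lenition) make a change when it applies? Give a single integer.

2

Rule 1 Final Vowel Deletion: [hedigawpu] → [hedigawp]
Rule 2 Stop Lenition: [hedigawp] → [hezihawp]
Rule 3 Vowel Lowering: no change — [hezihawp]
Rule 4 Cluster Epenthesis: [hezihawp] → [hezihawap]
Rule Rule 2 changed 2 position(s).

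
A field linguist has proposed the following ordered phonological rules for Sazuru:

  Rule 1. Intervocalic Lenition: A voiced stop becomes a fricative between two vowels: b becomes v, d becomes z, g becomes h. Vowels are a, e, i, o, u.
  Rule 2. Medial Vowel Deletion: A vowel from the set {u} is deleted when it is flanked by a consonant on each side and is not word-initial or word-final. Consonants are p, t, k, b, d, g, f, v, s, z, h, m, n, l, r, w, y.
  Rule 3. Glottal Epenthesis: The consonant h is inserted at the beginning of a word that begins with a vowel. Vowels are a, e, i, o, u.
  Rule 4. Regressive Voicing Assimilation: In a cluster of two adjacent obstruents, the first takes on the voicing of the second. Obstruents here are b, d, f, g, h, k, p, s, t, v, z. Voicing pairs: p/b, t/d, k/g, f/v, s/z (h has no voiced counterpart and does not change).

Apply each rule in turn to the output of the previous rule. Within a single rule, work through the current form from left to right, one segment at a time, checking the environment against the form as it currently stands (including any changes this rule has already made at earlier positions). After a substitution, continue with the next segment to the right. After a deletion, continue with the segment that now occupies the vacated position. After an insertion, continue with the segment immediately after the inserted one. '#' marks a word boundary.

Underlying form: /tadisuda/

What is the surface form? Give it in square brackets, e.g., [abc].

[tazizza]

Rule 1 Intervocalic Lenition: [tadisuda] → [tazisuza]
Rule 2 Medial Vowel Deletion: [tazisuza] → [tazisza]
Rule 3 Glottal Epenthesis: no change — [tazisza]
Rule 4 Regressive Voicing Assimilation: [tazisza] → [tazizza]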